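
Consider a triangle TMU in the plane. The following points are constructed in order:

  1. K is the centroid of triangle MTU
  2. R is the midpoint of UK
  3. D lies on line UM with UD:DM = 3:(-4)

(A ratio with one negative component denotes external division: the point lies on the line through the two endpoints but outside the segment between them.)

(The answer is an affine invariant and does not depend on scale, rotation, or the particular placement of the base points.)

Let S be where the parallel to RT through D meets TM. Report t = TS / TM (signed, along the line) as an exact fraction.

Set T = (0, 0), M = (1, 0), U = (0, 1); any affine frame gives the same invariant.
1. K is the centroid of triangle MTU ⇒ K = (1/3, 1/3)
2. R is the midpoint of UK ⇒ R = (1/6, 2/3)
3. D lies on line UM with UD:DM = 3:(-4) ⇒ D = (-3, 4)
through D parallel to RT: direction (-1/6, -2/3); meets TM at S = (-4, 0)
S = T + t·(M−T) with t = -4

t = -4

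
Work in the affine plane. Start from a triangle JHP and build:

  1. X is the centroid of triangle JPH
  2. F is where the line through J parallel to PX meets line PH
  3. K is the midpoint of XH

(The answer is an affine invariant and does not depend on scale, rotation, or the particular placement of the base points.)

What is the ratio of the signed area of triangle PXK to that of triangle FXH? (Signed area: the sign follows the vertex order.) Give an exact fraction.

Choose coordinates J = (0, 0), H = (1, 0), P = (0, 1).
1. X is the centroid of triangle JPH ⇒ X = (1/3, 1/3)
2. F is where the line through J parallel to PX meets line PH ⇒ F = (-1, 2)
3. K is the midpoint of XH ⇒ K = (2/3, 1/6)
2·[PXK] = 1/6, 2·[FXH] = 2/3
[PXK]:[FXH] = 1/6:2/3 = 1/4

[PXK]:[FXH] = 1/4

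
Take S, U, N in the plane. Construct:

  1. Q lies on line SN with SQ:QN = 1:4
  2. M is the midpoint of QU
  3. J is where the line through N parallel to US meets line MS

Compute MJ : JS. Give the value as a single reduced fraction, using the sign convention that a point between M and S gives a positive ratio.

Choose coordinates S = (0, 0), U = (1, 0), N = (0, 1).
1. Q lies on line SN with SQ:QN = 1:4 ⇒ Q = (0, 1/5)
2. M is the midpoint of QU ⇒ M = (1/2, 1/10)
3. J is where the line through N parallel to US meets line MS ⇒ J = (5, 1)
J = M + t·(S−M) with t = -9, so MJ:JS = t:(1−t) = -9:10

MJ:JS = -9/10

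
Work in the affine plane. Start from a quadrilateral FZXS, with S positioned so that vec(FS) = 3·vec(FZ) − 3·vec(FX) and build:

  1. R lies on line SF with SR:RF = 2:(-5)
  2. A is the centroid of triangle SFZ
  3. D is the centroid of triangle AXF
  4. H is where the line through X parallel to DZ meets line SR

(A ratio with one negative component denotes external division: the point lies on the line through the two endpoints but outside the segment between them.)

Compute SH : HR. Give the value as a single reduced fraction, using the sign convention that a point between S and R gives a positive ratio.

SH:HR = -2/3

Choose coordinates F = (0, 0), Z = (1, 0), X = (0, 1), S = (3, -3).
1. R lies on line SF with SR:RF = 2:(-5) ⇒ R = (5, -5)
2. A is the centroid of triangle SFZ ⇒ A = (4/3, -1)
3. D is the centroid of triangle AXF ⇒ D = (4/9, 0)
4. H is where the line through X parallel to DZ meets line SR ⇒ H = (-1, 1)
H = S + t·(R−S) with t = -2, so SH:HR = t:(1−t) = -2:3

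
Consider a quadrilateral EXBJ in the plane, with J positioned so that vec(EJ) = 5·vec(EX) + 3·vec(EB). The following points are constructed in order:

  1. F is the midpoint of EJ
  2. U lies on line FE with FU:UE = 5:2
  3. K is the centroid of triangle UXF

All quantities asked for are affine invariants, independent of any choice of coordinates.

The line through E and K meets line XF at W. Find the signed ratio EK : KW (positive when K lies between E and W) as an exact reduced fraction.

EK:KW = 16/5

Work in coordinates with E = (0, 0), X = (1, 0), B = (0, 1), J = (5, 3).
1. F is the midpoint of EJ ⇒ F = (5/2, 3/2)
2. U lies on line FE with FU:UE = 5:2 ⇒ U = (5/7, 3/7)
3. K is the centroid of triangle UXF ⇒ K = (59/42, 9/14)
line EK meets XF at W = (59/32, 27/32)
K = E + t·(W−E) with t = 16/21, so EK:KW = 16/21:5/21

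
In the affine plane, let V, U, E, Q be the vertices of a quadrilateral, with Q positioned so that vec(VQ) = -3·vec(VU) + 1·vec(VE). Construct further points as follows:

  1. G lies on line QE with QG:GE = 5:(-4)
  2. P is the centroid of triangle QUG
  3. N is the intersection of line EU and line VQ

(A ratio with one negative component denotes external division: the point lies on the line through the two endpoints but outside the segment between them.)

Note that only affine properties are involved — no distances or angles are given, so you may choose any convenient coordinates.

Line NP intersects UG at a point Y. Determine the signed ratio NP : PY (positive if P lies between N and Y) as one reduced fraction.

NP:PY = -11/5

Assign V = (0, 0), U = (1, 0), E = (0, 1), Q = (-3, 1) — the answer is frame-independent, so this choice is without loss of generality.
1. G lies on line QE with QG:GE = 5:(-4) ⇒ G = (12, 1)
2. P is the centroid of triangle QUG ⇒ P = (10/3, 2/3)
3. N is the intersection of line EU and line VQ ⇒ N = (3/2, -1/2)
line NP meets UG at Y = (5/2, 3/22)
P = N + t·(Y−N) with t = 11/6, so NP:PY = 11/6:-5/6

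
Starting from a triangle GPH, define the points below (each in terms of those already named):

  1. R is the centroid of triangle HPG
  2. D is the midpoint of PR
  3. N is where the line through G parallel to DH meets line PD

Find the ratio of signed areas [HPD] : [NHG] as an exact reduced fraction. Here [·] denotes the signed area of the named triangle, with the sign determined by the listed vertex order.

[HPD]:[NHG] = 1/4

Choose coordinates G = (0, 0), P = (1, 0), H = (0, 1).
1. R is the centroid of triangle HPG ⇒ R = (1/3, 1/3)
2. D is the midpoint of PR ⇒ D = (2/3, 1/6)
3. N is where the line through G parallel to DH meets line PD ⇒ N = (-2/3, 5/6)
2·[HPD] = -1/6, 2·[NHG] = -2/3
[HPD]:[NHG] = -1/6:-2/3 = 1/4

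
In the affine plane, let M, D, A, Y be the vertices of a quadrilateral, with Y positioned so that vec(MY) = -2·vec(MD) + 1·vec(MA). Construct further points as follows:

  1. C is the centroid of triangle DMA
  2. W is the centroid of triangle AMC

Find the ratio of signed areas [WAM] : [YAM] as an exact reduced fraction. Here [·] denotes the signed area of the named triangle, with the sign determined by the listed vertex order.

Set M = (0, 0), D = (1, 0), A = (0, 1), Y = (-2, 1); any affine frame gives the same invariant.
1. C is the centroid of triangle DMA ⇒ C = (1/3, 1/3)
2. W is the centroid of triangle AMC ⇒ W = (1/9, 4/9)
2·[WAM] = 1/9, 2·[YAM] = -2
[WAM]:[YAM] = 1/9:-2 = -1/18

[WAM]:[YAM] = -1/18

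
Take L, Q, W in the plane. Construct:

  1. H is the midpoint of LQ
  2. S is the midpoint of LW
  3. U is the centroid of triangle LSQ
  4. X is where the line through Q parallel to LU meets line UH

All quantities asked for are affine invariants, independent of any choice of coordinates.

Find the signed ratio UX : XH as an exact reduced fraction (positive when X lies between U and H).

UX:XH = -2

Choose coordinates L = (0, 0), Q = (1, 0), W = (0, 1).
1. H is the midpoint of LQ ⇒ H = (1/2, 0)
2. S is the midpoint of LW ⇒ S = (0, 1/2)
3. U is the centroid of triangle LSQ ⇒ U = (1/3, 1/6)
4. X is where the line through Q parallel to LU meets line UH ⇒ X = (2/3, -1/6)
X = U + t·(H−U) with t = 2, so UX:XH = t:(1−t) = 2:-1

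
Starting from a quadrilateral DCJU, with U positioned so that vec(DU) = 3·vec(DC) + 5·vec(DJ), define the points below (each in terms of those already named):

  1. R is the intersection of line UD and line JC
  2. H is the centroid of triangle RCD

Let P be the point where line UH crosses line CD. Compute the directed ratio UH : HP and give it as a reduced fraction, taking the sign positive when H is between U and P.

UH:HP = 23

Work in coordinates with D = (0, 0), C = (1, 0), J = (0, 1), U = (3, 5).
1. R is the intersection of line UD and line JC ⇒ R = (3/8, 5/8)
2. H is the centroid of triangle RCD ⇒ H = (11/24, 5/24)
line UH meets CD at P = (8/23, 0)
H = U + t·(P−U) with t = 23/24, so UH:HP = 23/24:1/24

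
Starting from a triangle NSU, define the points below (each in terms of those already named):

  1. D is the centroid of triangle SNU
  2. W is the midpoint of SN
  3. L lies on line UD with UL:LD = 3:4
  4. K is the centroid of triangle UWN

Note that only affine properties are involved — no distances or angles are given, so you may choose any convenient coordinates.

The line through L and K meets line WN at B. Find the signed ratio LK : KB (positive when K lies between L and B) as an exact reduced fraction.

Work in coordinates with N = (0, 0), S = (1, 0), U = (0, 1).
1. D is the centroid of triangle SNU ⇒ D = (1/3, 1/3)
2. W is the midpoint of SN ⇒ W = (1/2, 0)
3. L lies on line UD with UL:LD = 3:4 ⇒ L = (1/7, 5/7)
4. K is the centroid of triangle UWN ⇒ K = (1/6, 1/3)
line LK meets WN at B = (3/16, 0)
K = L + t·(B−L) with t = 8/15, so LK:KB = 8/15:7/15

LK:KB = 8/7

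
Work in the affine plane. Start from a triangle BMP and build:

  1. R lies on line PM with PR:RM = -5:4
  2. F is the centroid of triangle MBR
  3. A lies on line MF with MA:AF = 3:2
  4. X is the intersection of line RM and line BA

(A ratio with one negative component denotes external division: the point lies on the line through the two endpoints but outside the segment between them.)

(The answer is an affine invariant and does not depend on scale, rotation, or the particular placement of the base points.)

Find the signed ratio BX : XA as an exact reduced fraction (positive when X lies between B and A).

Assign B = (0, 0), M = (1, 0), P = (0, 1) — the answer is frame-independent, so this choice is without loss of generality.
1. R lies on line PM with PR:RM = -5:4 ⇒ R = (5, -4)
2. F is the centroid of triangle MBR ⇒ F = (2, -4/3)
3. A lies on line MF with MA:AF = 3:2 ⇒ A = (8/5, -4/5)
4. X is the intersection of line RM and line BA ⇒ X = (2, -1)
X = B + t·(A−B) with t = 5/4, so BX:XA = t:(1−t) = 5/4:-1/4

BX:XA = -5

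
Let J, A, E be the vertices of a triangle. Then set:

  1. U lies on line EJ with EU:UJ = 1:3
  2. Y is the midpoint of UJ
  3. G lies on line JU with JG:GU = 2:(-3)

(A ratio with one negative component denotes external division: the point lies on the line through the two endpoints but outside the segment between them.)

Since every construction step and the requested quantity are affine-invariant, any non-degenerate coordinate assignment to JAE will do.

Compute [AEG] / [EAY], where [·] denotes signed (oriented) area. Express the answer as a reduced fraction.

Work in coordinates with J = (0, 0), A = (1, 0), E = (0, 1).
1. U lies on line EJ with EU:UJ = 1:3 ⇒ U = (0, 3/4)
2. Y is the midpoint of UJ ⇒ Y = (0, 3/8)
3. G lies on line JU with JG:GU = 2:(-3) ⇒ G = (0, -3/2)
2·[AEG] = 5/2, 2·[EAY] = -5/8
[AEG]:[EAY] = 5/2:-5/8 = -4

[AEG]:[EAY] = -4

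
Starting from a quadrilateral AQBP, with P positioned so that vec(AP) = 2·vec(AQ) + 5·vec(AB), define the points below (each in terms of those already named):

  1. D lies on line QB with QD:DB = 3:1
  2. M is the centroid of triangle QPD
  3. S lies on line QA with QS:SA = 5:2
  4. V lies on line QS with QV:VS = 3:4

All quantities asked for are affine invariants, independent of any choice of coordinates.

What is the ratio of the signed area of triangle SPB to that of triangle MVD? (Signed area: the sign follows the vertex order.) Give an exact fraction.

[SPB]:[MVD] = -11/4

Set A = (0, 0), Q = (1, 0), B = (0, 1), P = (2, 5); any affine frame gives the same invariant.
1. D lies on line QB with QD:DB = 3:1 ⇒ D = (1/4, 3/4)
2. M is the centroid of triangle QPD ⇒ M = (13/12, 23/12)
3. S lies on line QA with QS:SA = 5:2 ⇒ S = (2/7, 0)
4. V lies on line QS with QV:VS = 3:4 ⇒ V = (34/49, 0)
2·[SPB] = 22/7, 2·[MVD] = -8/7
[SPB]:[MVD] = 22/7:-8/7 = -11/4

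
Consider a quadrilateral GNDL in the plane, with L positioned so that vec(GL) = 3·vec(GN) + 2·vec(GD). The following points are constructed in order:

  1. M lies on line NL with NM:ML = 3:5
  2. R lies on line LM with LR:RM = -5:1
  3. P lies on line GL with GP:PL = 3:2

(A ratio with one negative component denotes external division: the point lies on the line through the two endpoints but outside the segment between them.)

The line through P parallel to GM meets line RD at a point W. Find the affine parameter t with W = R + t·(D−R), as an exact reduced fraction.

t = 17/33

Work in coordinates with G = (0, 0), N = (1, 0), D = (0, 1), L = (3, 2).
1. M lies on line NL with NM:ML = 3:5 ⇒ M = (7/4, 3/4)
2. R lies on line LM with LR:RM = -5:1 ⇒ R = (23/16, 7/16)
3. P lies on line GL with GP:PL = 3:2 ⇒ P = (9/5, 6/5)
through P parallel to GM: direction (7/4, 3/4); meets RD at W = (23/33, 8/11)
W = R + t·(D−R) with t = 17/33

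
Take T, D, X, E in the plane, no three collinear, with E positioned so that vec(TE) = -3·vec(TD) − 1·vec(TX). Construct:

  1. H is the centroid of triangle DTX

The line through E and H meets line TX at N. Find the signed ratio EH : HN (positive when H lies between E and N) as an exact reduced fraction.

EH:HN = -10

Work in coordinates with T = (0, 0), D = (1, 0), X = (0, 1), E = (-3, -1).
1. H is the centroid of triangle DTX ⇒ H = (1/3, 1/3)
line EH meets TX at N = (0, 1/5)
H = E + t·(N−E) with t = 10/9, so EH:HN = 10/9:-1/9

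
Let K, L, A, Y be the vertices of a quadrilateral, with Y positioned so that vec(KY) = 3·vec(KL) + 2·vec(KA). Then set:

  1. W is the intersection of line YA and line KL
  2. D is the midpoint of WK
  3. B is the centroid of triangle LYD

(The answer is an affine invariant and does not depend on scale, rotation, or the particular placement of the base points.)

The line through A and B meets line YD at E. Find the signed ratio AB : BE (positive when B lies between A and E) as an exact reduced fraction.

AB:BE = -19/10

Choose coordinates K = (0, 0), L = (1, 0), A = (0, 1), Y = (3, 2).
1. W is the intersection of line YA and line KL ⇒ W = (-3, 0)
2. D is the midpoint of WK ⇒ D = (-3/2, 0)
3. B is the centroid of triangle LYD ⇒ B = (5/6, 2/3)
line AB meets YD at E = (15/38, 16/19)
B = A + t·(E−A) with t = 19/9, so AB:BE = 19/9:-10/9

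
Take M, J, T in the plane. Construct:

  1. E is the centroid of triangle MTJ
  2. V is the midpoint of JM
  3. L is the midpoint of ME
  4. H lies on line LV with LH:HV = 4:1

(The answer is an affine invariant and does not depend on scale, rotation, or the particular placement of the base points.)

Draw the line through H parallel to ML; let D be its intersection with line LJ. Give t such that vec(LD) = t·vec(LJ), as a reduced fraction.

Set M = (0, 0), J = (1, 0), T = (0, 1); any affine frame gives the same invariant.
1. E is the centroid of triangle MTJ ⇒ E = (1/3, 1/3)
2. V is the midpoint of JM ⇒ V = (1/2, 0)
3. L is the midpoint of ME ⇒ L = (1/6, 1/6)
4. H lies on line LV with LH:HV = 4:1 ⇒ H = (13/30, 1/30)
through H parallel to ML: direction (1/6, 1/6); meets LJ at D = (1/2, 1/10)
D = L + t·(J−L) with t = 2/5

t = 2/5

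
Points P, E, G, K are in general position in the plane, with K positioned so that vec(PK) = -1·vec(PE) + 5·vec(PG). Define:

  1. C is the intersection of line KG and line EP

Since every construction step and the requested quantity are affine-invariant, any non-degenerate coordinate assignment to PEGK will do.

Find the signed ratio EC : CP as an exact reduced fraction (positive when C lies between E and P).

Set P = (0, 0), E = (1, 0), G = (0, 1), K = (-1, 5); any affine frame gives the same invariant.
1. C is the intersection of line KG and line EP ⇒ C = (1/4, 0)
C = E + t·(P−E) with t = 3/4, so EC:CP = t:(1−t) = 3/4:1/4

EC:CP = 3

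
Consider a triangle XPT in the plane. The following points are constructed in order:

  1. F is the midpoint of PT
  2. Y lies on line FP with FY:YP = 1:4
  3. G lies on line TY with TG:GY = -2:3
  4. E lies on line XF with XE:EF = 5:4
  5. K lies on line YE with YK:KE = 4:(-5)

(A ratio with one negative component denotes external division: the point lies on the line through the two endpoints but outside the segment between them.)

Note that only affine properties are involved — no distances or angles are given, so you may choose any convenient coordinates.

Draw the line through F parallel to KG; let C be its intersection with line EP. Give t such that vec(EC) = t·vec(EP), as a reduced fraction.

Work in coordinates with X = (0, 0), P = (1, 0), T = (0, 1).
1. F is the midpoint of PT ⇒ F = (1/2, 1/2)
2. Y lies on line FP with FY:YP = 1:4 ⇒ Y = (3/5, 2/5)
3. G lies on line TY with TG:GY = -2:3 ⇒ G = (-6/5, 11/5)
4. E lies on line XF with XE:EF = 5:4 ⇒ E = (5/18, 5/18)
5. K lies on line YE with YK:KE = 4:(-5) ⇒ K = (17/9, 8/9)
through F parallel to KG: direction (-139/45, 59/45); meets EP at C = (74/9, -25/9)
C = E + t·(P−E) with t = 11

t = 11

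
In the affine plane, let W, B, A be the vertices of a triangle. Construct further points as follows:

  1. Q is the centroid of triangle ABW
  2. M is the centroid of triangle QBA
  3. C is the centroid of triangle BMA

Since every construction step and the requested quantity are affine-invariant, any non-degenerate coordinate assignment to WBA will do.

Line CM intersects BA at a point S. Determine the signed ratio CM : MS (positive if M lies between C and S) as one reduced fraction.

CM:MS = -2/3

Work in coordinates with W = (0, 0), B = (1, 0), A = (0, 1).
1. Q is the centroid of triangle ABW ⇒ Q = (1/3, 1/3)
2. M is the centroid of triangle QBA ⇒ M = (4/9, 4/9)
3. C is the centroid of triangle BMA ⇒ C = (13/27, 13/27)
line CM meets BA at S = (1/2, 1/2)
M = C + t·(S−C) with t = -2, so CM:MS = -2:3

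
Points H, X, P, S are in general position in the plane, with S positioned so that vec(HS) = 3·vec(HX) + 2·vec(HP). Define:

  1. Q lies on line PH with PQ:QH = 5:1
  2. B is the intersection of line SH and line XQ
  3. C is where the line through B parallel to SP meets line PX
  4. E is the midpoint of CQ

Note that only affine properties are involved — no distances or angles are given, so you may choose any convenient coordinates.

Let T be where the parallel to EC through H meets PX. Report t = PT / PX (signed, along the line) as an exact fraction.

t = 21/25

Set H = (0, 0), X = (1, 0), P = (0, 1), S = (3, 2); any affine frame gives the same invariant.
1. Q lies on line PH with PQ:QH = 5:1 ⇒ Q = (0, 1/6)
2. B is the intersection of line SH and line XQ ⇒ B = (1/5, 2/15)
3. C is where the line through B parallel to SP meets line PX ⇒ C = (7/10, 3/10)
4. E is the midpoint of CQ ⇒ E = (7/20, 7/30)
through H parallel to EC: direction (7/20, 1/15); meets PX at T = (21/25, 4/25)
T = P + t·(X−P) with t = 21/25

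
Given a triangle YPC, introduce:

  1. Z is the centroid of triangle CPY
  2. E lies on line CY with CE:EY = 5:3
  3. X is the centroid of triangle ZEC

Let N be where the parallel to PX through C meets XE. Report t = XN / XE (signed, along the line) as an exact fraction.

Set Y = (0, 0), P = (1, 0), C = (0, 1); any affine frame gives the same invariant.
1. Z is the centroid of triangle CPY ⇒ Z = (1/3, 1/3)
2. E lies on line CY with CE:EY = 5:3 ⇒ E = (0, 3/8)
3. X is the centroid of triangle ZEC ⇒ X = (1/9, 41/72)
through C parallel to PX: direction (-8/9, 41/72); meets XE at N = (40/153, 1019/1224)
N = X + t·(E−X) with t = -23/17

t = -23/17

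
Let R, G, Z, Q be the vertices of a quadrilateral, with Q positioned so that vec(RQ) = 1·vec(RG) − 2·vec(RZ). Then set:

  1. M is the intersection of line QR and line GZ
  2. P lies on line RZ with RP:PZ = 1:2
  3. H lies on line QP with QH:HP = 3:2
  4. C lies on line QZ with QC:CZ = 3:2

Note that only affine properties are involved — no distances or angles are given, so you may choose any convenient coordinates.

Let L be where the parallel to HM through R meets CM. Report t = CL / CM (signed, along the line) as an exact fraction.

Work in coordinates with R = (0, 0), G = (1, 0), Z = (0, 1), Q = (1, -2).
1. M is the intersection of line QR and line GZ ⇒ M = (-1, 2)
2. P lies on line RZ with RP:PZ = 1:2 ⇒ P = (0, 1/3)
3. H lies on line QP with QH:HP = 3:2 ⇒ H = (2/5, -3/5)
4. C lies on line QZ with QC:CZ = 3:2 ⇒ C = (2/5, -1/5)
through R parallel to HM: direction (-7/5, 13/5); meets CM at L = (-3/2, 39/14)
L = C + t·(M−C) with t = 19/14

t = 19/14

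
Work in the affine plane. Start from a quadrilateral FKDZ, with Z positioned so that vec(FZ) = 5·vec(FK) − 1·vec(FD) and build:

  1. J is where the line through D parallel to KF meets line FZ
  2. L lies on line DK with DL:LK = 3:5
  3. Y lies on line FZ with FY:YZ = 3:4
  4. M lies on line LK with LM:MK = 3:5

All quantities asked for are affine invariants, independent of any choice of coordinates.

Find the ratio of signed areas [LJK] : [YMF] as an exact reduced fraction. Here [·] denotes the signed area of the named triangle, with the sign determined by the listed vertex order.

[LJK]:[YMF] = 350/123

Assign F = (0, 0), K = (1, 0), D = (0, 1), Z = (5, -1) — the answer is frame-independent, so this choice is without loss of generality.
1. J is where the line through D parallel to KF meets line FZ ⇒ J = (-5, 1)
2. L lies on line DK with DL:LK = 3:5 ⇒ L = (3/8, 5/8)
3. Y lies on line FZ with FY:YZ = 3:4 ⇒ Y = (15/7, -3/7)
4. M lies on line LK with LM:MK = 3:5 ⇒ M = (39/64, 25/64)
2·[LJK] = 25/8, 2·[YMF] = 123/112
[LJK]:[YMF] = 25/8:123/112 = 350/123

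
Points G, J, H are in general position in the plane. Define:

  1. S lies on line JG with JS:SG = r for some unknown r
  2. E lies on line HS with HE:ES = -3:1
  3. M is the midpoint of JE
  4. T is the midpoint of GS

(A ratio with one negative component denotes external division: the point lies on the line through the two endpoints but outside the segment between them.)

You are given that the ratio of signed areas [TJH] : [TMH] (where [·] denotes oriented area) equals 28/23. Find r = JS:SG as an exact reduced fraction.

Set G = (0, 0), J = (1, 0), H = (0, 1); any affine frame gives the same invariant.
1. With JS:SG = r, write λ = r/(r+1) so S = J + λ·(G−J); S is affine-linear in λ
2. E lies on line HS with HE:ES = -3:1 ⇒ E is an affine combination of earlier points and hence also affine-linear in λ
3. M is the midpoint of JE ⇒ M is an affine combination of earlier points and hence also affine-linear in λ
4. T is the midpoint of GS ⇒ T is an affine combination of earlier points and hence also affine-linear in λ
Every point depending on S is an affine combination of S and λ-independent points, so each such coordinate is linear in λ; the λ² term in each signed area is a multiple of (G−J)×(G−J) = 0, so 2·[TJH] and 2·[TMH] are each linear in λ. Evaluating at λ=0 and λ=1:
  2·[TJH] = 1/2·λ + 1/2,   2·[TMH] = -1/8·λ + 5/8
So [TJH]:[TMH] = (1/2·λ + 1/2) / (-1/8·λ + 5/8). Setting this equal to 28/23:
  1/2·λ + 1/2 = 28/23·(-1/8·λ + 5/8)  ⇒  λ = 2/5
Then r = λ/(1−λ) = (2/5)/(3/5) = 2/3. Check: with r = 2/3, S = (3/5, 0) and [TJH]:[TMH] = 28/23 as required.

r = 2/3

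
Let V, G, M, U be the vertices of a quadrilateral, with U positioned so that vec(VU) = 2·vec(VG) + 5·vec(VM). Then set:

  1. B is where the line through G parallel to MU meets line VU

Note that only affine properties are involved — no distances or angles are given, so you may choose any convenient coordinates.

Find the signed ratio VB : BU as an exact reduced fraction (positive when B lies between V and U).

VB:BU = -2/3

Set V = (0, 0), G = (1, 0), M = (0, 1), U = (2, 5); any affine frame gives the same invariant.
1. B is where the line through G parallel to MU meets line VU ⇒ B = (-4, -10)
B = V + t·(U−V) with t = -2, so VB:BU = t:(1−t) = -2:3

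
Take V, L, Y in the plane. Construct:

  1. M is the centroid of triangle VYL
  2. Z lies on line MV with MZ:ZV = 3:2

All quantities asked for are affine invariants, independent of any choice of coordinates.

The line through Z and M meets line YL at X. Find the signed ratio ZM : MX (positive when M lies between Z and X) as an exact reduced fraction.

Set V = (0, 0), L = (1, 0), Y = (0, 1); any affine frame gives the same invariant.
1. M is the centroid of triangle VYL ⇒ M = (1/3, 1/3)
2. Z lies on line MV with MZ:ZV = 3:2 ⇒ Z = (2/15, 2/15)
line ZM meets YL at X = (1/2, 1/2)
M = Z + t·(X−Z) with t = 6/11, so ZM:MX = 6/11:5/11

ZM:MX = 6/5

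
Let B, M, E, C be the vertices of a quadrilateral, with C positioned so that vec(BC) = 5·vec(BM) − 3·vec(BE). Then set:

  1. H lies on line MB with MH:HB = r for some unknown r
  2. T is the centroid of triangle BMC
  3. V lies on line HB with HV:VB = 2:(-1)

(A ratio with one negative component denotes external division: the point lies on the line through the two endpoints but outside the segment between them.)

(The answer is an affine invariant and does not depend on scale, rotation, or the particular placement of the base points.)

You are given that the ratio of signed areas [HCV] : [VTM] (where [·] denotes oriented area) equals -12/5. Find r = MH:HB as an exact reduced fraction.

Choose coordinates B = (0, 0), M = (1, 0), E = (0, 1), C = (5, -3).
1. With MH:HB = r, write λ = r/(r+1) so H = M + λ·(B−M); H is affine-linear in λ
2. T is the centroid of triangle BMC ⇒ T = (2, -1)
3. V lies on line HB with HV:VB = 2:(-1) ⇒ V is an affine combination of earlier points and hence also affine-linear in λ
Every point depending on H is an affine combination of H and λ-independent points, so each such coordinate is linear in λ; the λ² term in each signed area is a multiple of (B−M)×(B−M) = 0, so 2·[HCV] and 2·[VTM] are each linear in λ. Evaluating at λ=0 and λ=1:
  2·[HCV] = 6·λ − 6,   2·[VTM] = −λ + 2
So [HCV]:[VTM] = (6·λ − 6) / (−λ + 2). Setting this equal to -12/5:
  6·λ − 6 = -12/5·(−λ + 2)  ⇒  λ = 1/3
Then r = λ/(1−λ) = (1/3)/(2/3) = 1/2. Check: with r = 1/2, H = (2/3, 0) and [HCV]:[VTM] = -12/5 as required.

r = 1/2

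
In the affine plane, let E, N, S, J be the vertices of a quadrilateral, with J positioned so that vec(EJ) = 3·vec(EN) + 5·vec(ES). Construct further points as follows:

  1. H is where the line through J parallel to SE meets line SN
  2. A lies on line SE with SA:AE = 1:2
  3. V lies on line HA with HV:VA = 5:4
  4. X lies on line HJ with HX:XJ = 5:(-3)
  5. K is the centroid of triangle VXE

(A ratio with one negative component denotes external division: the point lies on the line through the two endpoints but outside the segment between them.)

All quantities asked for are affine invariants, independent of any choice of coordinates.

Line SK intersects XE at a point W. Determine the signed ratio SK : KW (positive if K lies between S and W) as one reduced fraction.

SK:KW = -281/200

Work in coordinates with E = (0, 0), N = (1, 0), S = (0, 1), J = (3, 5).
1. H is where the line through J parallel to SE meets line SN ⇒ H = (3, -2)
2. A lies on line SE with SA:AE = 1:2 ⇒ A = (0, 2/3)
3. V lies on line HA with HV:VA = 5:4 ⇒ V = (4/3, -14/27)
4. X lies on line HJ with HX:XJ = 5:(-3) ⇒ X = (3, 31/2)
5. K is the centroid of triangle VXE ⇒ K = (13/9, 809/162)
line SK meets XE at W = (117/281, 1209/562)
K = S + t·(W−S) with t = 281/81, so SK:KW = 281/81:-200/81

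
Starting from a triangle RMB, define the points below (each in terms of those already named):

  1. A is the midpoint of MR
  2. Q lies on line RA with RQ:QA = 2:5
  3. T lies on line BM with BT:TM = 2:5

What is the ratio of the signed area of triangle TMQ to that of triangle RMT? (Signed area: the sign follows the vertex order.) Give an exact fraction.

Assign R = (0, 0), M = (1, 0), B = (0, 1) — the answer is frame-independent, so this choice is without loss of generality.
1. A is the midpoint of MR ⇒ A = (1/2, 0)
2. Q lies on line RA with RQ:QA = 2:5 ⇒ Q = (1/7, 0)
3. T lies on line BM with BT:TM = 2:5 ⇒ T = (2/7, 5/7)
2·[TMQ] = -30/49, 2·[RMT] = 5/7
[TMQ]:[RMT] = -30/49:5/7 = -6/7

[TMQ]:[RMT] = -6/7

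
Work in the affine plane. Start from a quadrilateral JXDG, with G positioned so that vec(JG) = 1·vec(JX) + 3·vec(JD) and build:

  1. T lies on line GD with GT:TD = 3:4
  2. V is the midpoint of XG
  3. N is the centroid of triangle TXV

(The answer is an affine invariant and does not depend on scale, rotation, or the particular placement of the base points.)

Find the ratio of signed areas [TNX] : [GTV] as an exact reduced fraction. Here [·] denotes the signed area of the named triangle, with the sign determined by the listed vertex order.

Assign J = (0, 0), X = (1, 0), D = (0, 1), G = (1, 3) — the answer is frame-independent, so this choice is without loss of generality.
1. T lies on line GD with GT:TD = 3:4 ⇒ T = (4/7, 15/7)
2. V is the midpoint of XG ⇒ V = (1, 3/2)
3. N is the centroid of triangle TXV ⇒ N = (6/7, 17/14)
2·[TNX] = -3/14, 2·[GTV] = 9/14
[TNX]:[GTV] = -3/14:9/14 = -1/3

[TNX]:[GTV] = -1/3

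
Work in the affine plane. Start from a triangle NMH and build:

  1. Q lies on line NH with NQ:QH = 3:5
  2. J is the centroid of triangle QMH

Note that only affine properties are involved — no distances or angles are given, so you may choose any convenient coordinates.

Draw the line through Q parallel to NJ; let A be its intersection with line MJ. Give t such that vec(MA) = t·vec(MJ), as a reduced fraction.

t = 14/11

Assign N = (0, 0), M = (1, 0), H = (0, 1) — the answer is frame-independent, so this choice is without loss of generality.
1. Q lies on line NH with NQ:QH = 3:5 ⇒ Q = (0, 3/8)
2. J is the centroid of triangle QMH ⇒ J = (1/3, 11/24)
through Q parallel to NJ: direction (1/3, 11/24); meets MJ at A = (5/33, 7/12)
A = M + t·(J−M) with t = 14/11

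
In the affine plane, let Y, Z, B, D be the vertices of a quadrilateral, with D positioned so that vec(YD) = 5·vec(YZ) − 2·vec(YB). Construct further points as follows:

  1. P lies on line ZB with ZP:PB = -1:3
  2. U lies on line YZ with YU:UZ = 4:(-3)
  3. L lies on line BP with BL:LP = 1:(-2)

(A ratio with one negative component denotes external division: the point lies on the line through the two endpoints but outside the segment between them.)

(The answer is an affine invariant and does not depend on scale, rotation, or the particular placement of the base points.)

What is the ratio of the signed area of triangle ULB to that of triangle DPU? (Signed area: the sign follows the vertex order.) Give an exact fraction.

Assign Y = (0, 0), Z = (1, 0), B = (0, 1), D = (5, -2) — the answer is frame-independent, so this choice is without loss of generality.
1. P lies on line ZB with ZP:PB = -1:3 ⇒ P = (3/2, -1/2)
2. U lies on line YZ with YU:UZ = 4:(-3) ⇒ U = (4, 0)
3. L lies on line BP with BL:LP = 1:(-2) ⇒ L = (-3/2, 5/2)
2·[ULB] = 9/2, 2·[DPU] = -11/2
[ULB]:[DPU] = 9/2:-11/2 = -9/11

[ULB]:[DPU] = -9/11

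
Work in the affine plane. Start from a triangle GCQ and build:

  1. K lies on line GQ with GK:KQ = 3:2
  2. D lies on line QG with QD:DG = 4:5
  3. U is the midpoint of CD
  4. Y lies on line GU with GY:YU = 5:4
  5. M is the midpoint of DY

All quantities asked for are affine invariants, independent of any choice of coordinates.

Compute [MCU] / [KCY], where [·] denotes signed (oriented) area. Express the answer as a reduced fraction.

[MCU]:[KCY] = -25/113

Work in coordinates with G = (0, 0), C = (1, 0), Q = (0, 1).
1. K lies on line GQ with GK:KQ = 3:2 ⇒ K = (0, 3/5)
2. D lies on line QG with QD:DG = 4:5 ⇒ D = (0, 5/9)
3. U is the midpoint of CD ⇒ U = (1/2, 5/18)
4. Y lies on line GU with GY:YU = 5:4 ⇒ Y = (5/18, 25/162)
5. M is the midpoint of DY ⇒ M = (5/36, 115/324)
2·[MCU] = 5/81, 2·[KCY] = -113/405
[MCU]:[KCY] = 5/81:-113/405 = -25/113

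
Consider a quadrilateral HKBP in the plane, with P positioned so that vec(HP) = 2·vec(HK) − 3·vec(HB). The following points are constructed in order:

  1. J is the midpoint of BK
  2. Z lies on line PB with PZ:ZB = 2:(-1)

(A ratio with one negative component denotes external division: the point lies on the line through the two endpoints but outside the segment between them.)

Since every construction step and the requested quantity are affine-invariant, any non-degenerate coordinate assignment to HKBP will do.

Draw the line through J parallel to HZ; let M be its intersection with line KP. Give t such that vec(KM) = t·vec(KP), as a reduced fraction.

t = 3/2

Choose coordinates H = (0, 0), K = (1, 0), B = (0, 1), P = (2, -3).
1. J is the midpoint of BK ⇒ J = (1/2, 1/2)
2. Z lies on line PB with PZ:ZB = 2:(-1) ⇒ Z = (-2, 5)
through J parallel to HZ: direction (-2, 5); meets KP at M = (5/2, -9/2)
M = K + t·(P−K) with t = 3/2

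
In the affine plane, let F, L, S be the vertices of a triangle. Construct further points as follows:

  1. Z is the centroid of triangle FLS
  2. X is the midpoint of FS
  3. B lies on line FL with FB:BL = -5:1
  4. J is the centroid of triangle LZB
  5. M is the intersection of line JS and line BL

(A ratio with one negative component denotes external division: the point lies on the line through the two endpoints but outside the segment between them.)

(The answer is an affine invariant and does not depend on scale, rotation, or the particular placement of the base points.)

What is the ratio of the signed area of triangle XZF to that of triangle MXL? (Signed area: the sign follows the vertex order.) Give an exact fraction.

[XZF]:[MXL] = 32/3

Assign F = (0, 0), L = (1, 0), S = (0, 1) — the answer is frame-independent, so this choice is without loss of generality.
1. Z is the centroid of triangle FLS ⇒ Z = (1/3, 1/3)
2. X is the midpoint of FS ⇒ X = (0, 1/2)
3. B lies on line FL with FB:BL = -5:1 ⇒ B = (5/4, 0)
4. J is the centroid of triangle LZB ⇒ J = (31/36, 1/9)
5. M is the intersection of line JS and line BL ⇒ M = (31/32, 0)
2·[XZF] = -1/6, 2·[MXL] = -1/64
[XZF]:[MXL] = -1/6:-1/64 = 32/3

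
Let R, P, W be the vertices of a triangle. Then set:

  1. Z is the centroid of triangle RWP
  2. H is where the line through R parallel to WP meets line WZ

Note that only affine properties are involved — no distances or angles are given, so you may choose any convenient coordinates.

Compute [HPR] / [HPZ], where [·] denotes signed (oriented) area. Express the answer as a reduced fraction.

Set R = (0, 0), P = (1, 0), W = (0, 1); any affine frame gives the same invariant.
1. Z is the centroid of triangle RWP ⇒ Z = (1/3, 1/3)
2. H is where the line through R parallel to WP meets line WZ ⇒ H = (1, -1)
2·[HPR] = 1, 2·[HPZ] = 2/3
[HPR]:[HPZ] = 1:2/3 = 3/2

[HPR]:[HPZ] = 3/2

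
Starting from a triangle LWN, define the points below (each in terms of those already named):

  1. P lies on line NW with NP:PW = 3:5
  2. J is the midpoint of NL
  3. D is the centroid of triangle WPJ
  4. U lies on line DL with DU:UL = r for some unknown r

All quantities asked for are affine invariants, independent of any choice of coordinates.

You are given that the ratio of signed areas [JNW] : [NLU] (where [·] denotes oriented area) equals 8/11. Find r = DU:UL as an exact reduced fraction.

Set L = (0, 0), W = (1, 0), N = (0, 1); any affine frame gives the same invariant.
1. P lies on line NW with NP:PW = 3:5 ⇒ P = (3/8, 5/8)
2. J is the midpoint of NL ⇒ J = (0, 1/2)
3. D is the centroid of triangle WPJ ⇒ D = (11/24, 3/8)
4. With DU:UL = r, write λ = r/(r+1) so U = D + λ·(L−D); U is affine-linear in λ
Every point depending on U is an affine combination of U and λ-independent points, so each such coordinate is linear in λ; the λ² term in each signed area is a multiple of (L−D)×(L−D) = 0, so 2·[JNW] and 2·[NLU] are each linear in λ. Evaluating at λ=0 and λ=1:
  2·[JNW] = -1/2,   2·[NLU] = -11/24·λ + 11/24
So [JNW]:[NLU] = (-1/2) / (-11/24·λ + 11/24). Setting this equal to 8/11:
  -1/2 = 8/11·(-11/24·λ + 11/24)  ⇒  λ = 5/2
Then r = λ/(1−λ) = (5/2)/(-3/2) = -5/3. Check: with r = -5/3, U = (-11/16, -9/16) and [JNW]:[NLU] = 8/11 as required.

r = -5/3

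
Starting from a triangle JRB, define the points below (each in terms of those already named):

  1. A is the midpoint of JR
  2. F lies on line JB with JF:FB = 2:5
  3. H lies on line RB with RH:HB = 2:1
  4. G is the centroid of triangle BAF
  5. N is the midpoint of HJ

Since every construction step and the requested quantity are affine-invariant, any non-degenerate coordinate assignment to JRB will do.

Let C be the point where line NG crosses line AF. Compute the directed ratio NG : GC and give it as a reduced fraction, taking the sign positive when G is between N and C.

NG:GC = -2/5

Choose coordinates J = (0, 0), R = (1, 0), B = (0, 1).
1. A is the midpoint of JR ⇒ A = (1/2, 0)
2. F lies on line JB with JF:FB = 2:5 ⇒ F = (0, 2/7)
3. H lies on line RB with RH:HB = 2:1 ⇒ H = (1/3, 2/3)
4. G is the centroid of triangle BAF ⇒ G = (1/6, 3/7)
5. N is the midpoint of HJ ⇒ N = (1/6, 1/3)
line NG meets AF at C = (1/6, 4/21)
G = N + t·(C−N) with t = -2/3, so NG:GC = -2/3:5/3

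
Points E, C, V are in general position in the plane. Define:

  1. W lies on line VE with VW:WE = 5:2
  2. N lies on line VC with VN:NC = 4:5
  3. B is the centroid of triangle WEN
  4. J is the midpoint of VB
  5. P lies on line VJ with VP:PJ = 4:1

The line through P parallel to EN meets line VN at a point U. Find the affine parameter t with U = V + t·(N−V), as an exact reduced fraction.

t = 38/105

Work in coordinates with E = (0, 0), C = (1, 0), V = (0, 1).
1. W lies on line VE with VW:WE = 5:2 ⇒ W = (0, 2/7)
2. N lies on line VC with VN:NC = 4:5 ⇒ N = (4/9, 5/9)
3. B is the centroid of triangle WEN ⇒ B = (4/27, 53/189)
4. J is the midpoint of VB ⇒ J = (2/27, 121/189)
5. P lies on line VJ with VP:PJ = 4:1 ⇒ P = (8/135, 673/945)
through P parallel to EN: direction (4/9, 5/9); meets VN at U = (152/945, 793/945)
U = V + t·(N−V) with t = 38/105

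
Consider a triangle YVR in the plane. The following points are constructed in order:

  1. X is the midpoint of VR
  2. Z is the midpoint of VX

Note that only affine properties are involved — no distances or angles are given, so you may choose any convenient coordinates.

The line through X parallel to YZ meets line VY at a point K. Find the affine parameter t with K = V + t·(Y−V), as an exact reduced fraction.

t = 2

Choose coordinates Y = (0, 0), V = (1, 0), R = (0, 1).
1. X is the midpoint of VR ⇒ X = (1/2, 1/2)
2. Z is the midpoint of VX ⇒ Z = (3/4, 1/4)
through X parallel to YZ: direction (3/4, 1/4); meets VY at K = (-1, 0)
K = V + t·(Y−V) with t = 2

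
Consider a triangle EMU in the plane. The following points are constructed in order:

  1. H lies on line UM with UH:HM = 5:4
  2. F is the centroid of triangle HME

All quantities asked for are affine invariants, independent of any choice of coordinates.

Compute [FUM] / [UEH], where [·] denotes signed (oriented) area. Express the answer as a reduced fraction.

Work in coordinates with E = (0, 0), M = (1, 0), U = (0, 1).
1. H lies on line UM with UH:HM = 5:4 ⇒ H = (5/9, 4/9)
2. F is the centroid of triangle HME ⇒ F = (14/27, 4/27)
2·[FUM] = -1/3, 2·[UEH] = 5/9
[FUM]:[UEH] = -1/3:5/9 = -3/5

[FUM]:[UEH] = -3/5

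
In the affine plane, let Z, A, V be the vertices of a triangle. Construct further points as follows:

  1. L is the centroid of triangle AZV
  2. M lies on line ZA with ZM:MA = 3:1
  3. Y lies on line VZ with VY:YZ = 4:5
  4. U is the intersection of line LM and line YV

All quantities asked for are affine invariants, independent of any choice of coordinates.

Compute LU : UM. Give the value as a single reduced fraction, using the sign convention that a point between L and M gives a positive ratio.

Set Z = (0, 0), A = (1, 0), V = (0, 1); any affine frame gives the same invariant.
1. L is the centroid of triangle AZV ⇒ L = (1/3, 1/3)
2. M lies on line ZA with ZM:MA = 3:1 ⇒ M = (3/4, 0)
3. Y lies on line VZ with VY:YZ = 4:5 ⇒ Y = (0, 5/9)
4. U is the intersection of line LM and line YV ⇒ U = (0, 3/5)
U = L + t·(M−L) with t = -4/5, so LU:UM = t:(1−t) = -4/5:9/5

LU:UM = -4/9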